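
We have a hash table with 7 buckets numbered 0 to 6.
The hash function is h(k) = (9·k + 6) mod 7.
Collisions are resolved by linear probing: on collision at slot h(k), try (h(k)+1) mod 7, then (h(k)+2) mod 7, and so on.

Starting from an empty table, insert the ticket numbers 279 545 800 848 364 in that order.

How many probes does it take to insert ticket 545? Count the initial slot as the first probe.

2

279: h=4 -> slot 4
545: h=4, probe 4,5 -> slot 5
800: h=3 -> slot 3
848: h=1 -> slot 1
364: h=6 -> slot 6
Table: [-, 848, -, 800, 279, 545, 364]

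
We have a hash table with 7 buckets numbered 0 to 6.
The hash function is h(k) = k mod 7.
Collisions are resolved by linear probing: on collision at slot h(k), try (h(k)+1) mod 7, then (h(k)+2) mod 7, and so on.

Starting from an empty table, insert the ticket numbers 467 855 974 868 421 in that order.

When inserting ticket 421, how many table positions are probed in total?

3

467 hashes to 5; slot 5 is free -> place at 5.
855 hashes to 1; slot 1 is free -> place at 1.
974 hashes to 1; 1 taken -> place at 2.
868 hashes to 0; slot 0 is free -> place at 0.
421 hashes to 1; 1,2 taken -> place at 3.
Table: [868, 855, 974, 421, _, 467, _]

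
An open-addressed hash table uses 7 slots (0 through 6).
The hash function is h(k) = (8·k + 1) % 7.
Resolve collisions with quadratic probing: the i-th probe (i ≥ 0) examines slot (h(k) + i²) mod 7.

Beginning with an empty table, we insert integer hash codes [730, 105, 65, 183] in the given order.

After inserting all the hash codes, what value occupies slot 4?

65

Insert 730: h=3, slot 3 empty => index 3.
Insert 105: h=1, slot 1 empty => index 1.
Insert 65: h=3, slot 3 occupied => index 4.
Insert 183: h=2, slot 2 empty => index 2.
Table: [., 105, 183, 730, 65, ., .]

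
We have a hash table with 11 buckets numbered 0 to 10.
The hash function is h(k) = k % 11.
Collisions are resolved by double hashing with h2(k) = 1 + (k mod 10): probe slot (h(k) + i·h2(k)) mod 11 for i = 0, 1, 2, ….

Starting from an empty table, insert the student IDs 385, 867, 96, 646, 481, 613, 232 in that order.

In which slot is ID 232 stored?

385 hashes to 0; slot 0 is free => place at 0.
867 hashes to 9; slot 9 is free => place at 9.
96 hashes to 8; slot 8 is free => place at 8.
646 hashes to 8, h2=7; 8 taken => place at 4.
481 hashes to 8, h2=2; 8 taken => place at 10.
613 hashes to 8, h2=4; 8 taken => place at 1.
232 hashes to 1, h2=3; 1,4 taken => place at 7.
Table: [385, 613, -, -, 646, -, -, 232, 96, 867, 481]

7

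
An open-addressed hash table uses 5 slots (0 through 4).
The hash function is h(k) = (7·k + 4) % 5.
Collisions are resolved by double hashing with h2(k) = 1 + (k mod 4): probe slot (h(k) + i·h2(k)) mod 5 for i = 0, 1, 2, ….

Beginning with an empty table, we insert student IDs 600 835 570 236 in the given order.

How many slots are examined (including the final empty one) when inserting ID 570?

Insert 600: h=4, slot 4 empty => index 4.
Insert 835: h=4, h2=4, slot 4 occupied => index 3.
Insert 570: h=4, h2=3, slot 4 occupied => index 2.
Insert 236: h=1, slot 1 empty => index 1.
Table: [∅, 236, 570, 835, 600]

2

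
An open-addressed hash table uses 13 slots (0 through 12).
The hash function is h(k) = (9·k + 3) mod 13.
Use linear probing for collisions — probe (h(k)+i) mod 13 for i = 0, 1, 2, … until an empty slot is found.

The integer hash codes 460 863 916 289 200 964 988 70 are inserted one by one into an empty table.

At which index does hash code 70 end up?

460 hashes to 9; slot 9 is free => place at 9.
863 hashes to 9; 9 taken => place at 10.
916 hashes to 5; slot 5 is free => place at 5.
289 hashes to 4; slot 4 is free => place at 4.
200 hashes to 9; 9,10 taken => place at 11.
964 hashes to 8; slot 8 is free => place at 8.
988 hashes to 3; slot 3 is free => place at 3.
70 hashes to 9; 9,10,11 taken => place at 12.
Table: [—, —, —, 988, 289, 916, —, —, 964, 460, 863, 200, 70]

12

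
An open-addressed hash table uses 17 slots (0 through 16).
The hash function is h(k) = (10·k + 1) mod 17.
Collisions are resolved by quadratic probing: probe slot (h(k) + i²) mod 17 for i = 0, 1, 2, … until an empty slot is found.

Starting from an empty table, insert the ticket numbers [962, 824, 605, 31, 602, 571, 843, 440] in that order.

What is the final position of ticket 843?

962: h=16 => slot 16
824: h=13 => slot 13
605: h=16, probe 16,0 => slot 0
31: h=5 => slot 5
602: h=3 => slot 3
571: h=16, probe 16,0,3,8 => slot 8
843: h=16, probe 16,0,3,8,15 => slot 15
440: h=15, probe 15,16,2 => slot 2
Table: [605, —, 440, 602, —, 31, —, —, 571, —, —, —, —, 824, —, 843, 962]

15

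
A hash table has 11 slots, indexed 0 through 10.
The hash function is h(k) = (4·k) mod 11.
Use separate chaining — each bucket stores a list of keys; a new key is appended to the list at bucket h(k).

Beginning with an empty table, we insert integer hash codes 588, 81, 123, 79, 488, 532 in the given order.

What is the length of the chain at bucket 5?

588 → bucket 9
81 → bucket 5
123 → bucket 8
79 → bucket 8 (collision)
488 → bucket 5 (collision)
532 → bucket 5 (collision)
Final buckets:
0: -
1: -
2: -
3: -
4: -
5: 81 -> 488 -> 532
6: -
7: -
8: 123 -> 79
9: 588
10: -

3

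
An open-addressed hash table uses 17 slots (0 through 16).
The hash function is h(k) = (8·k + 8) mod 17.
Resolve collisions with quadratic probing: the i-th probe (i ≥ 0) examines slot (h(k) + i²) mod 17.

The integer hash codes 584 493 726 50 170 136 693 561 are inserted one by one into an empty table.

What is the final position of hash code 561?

584: h=5 -> slot 5
493: h=8 -> slot 8
726: h=2 -> slot 2
50: h=0 -> slot 0
170: h=8, probe 8,9 -> slot 9
136: h=8, probe 8,9,12 -> slot 12
693: h=10 -> slot 10
561: h=8, probe 8,9,12,0,7 -> slot 7
Table: [50, _, 726, _, _, 584, _, 561, 493, 170, 693, _, 136, _, _, _, _]

7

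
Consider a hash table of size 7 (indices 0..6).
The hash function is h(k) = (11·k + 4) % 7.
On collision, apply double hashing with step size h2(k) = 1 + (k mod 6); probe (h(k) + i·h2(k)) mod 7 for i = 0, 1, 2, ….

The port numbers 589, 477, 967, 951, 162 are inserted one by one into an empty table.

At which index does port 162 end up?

2

Insert 589: h=1, slot 1 empty -> index 1.
Insert 477: h=1, h2=4, slot 1 occupied -> index 5.
Insert 967: h=1, h2=2, slot 1 occupied -> index 3.
Insert 951: h=0, slot 0 empty -> index 0.
Insert 162: h=1, h2=1, slot 1 occupied -> index 2.
Table: [951, 589, 162, 967, —, 477, —]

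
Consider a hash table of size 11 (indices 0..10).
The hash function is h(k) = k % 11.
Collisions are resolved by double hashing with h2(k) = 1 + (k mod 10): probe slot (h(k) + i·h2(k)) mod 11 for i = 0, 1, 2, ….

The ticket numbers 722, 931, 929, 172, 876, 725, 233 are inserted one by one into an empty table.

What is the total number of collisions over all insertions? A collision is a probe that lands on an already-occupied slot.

5

722 hashes to 7; slot 7 is free → place at 7.
931 hashes to 7, h2=2; 7 taken → place at 9.
929 hashes to 5; slot 5 is free → place at 5.
172 hashes to 7, h2=3; 7 taken → place at 10.
876 hashes to 7, h2=7; 7 taken → place at 3.
725 hashes to 10, h2=6; 10,5 taken → place at 0.
233 hashes to 2; slot 2 is free → place at 2.
Table: [725, _, 233, 876, _, 929, _, 722, _, 931, 172]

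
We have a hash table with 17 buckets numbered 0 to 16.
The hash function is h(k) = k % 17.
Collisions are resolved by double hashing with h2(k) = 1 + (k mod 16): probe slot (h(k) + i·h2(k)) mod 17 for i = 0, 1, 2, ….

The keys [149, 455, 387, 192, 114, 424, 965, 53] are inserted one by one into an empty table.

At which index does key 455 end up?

149: h=13 → slot 13
455: h=13, h2=8, probe 13,4 → slot 4
387: h=13, h2=4, probe 13,0 → slot 0
192: h=5 → slot 5
114: h=12 → slot 12
424: h=16 → slot 16
965: h=13, h2=6, probe 13,2 → slot 2
53: h=2, h2=6, probe 2,8 → slot 8
Table: [387, -, 965, -, 455, 192, -, -, 53, -, -, -, 114, 149, -, -, 424]

4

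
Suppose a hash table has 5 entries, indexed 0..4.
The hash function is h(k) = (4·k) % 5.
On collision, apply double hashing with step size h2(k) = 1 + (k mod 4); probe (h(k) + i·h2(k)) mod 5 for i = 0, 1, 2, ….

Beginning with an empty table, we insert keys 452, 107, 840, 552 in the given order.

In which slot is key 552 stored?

4

Insert 452: h=3, slot 3 empty -> index 3.
Insert 107: h=3, h2=4, slot 3 occupied -> index 2.
Insert 840: h=0, slot 0 empty -> index 0.
Insert 552: h=3, h2=1, slot 3 occupied -> index 4.
Table: [840, ., 107, 452, 552]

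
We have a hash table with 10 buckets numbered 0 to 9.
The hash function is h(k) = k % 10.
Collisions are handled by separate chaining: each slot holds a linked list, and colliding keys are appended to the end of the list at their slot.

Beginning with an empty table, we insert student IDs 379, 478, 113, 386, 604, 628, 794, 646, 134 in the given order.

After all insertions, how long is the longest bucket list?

3

Insert 379: h=9, bucket 9 empty -> new chain.
Insert 478: h=8, bucket 8 empty -> new chain.
Insert 113: h=3, bucket 3 empty -> new chain.
Insert 386: h=6, bucket 6 empty -> new chain.
Insert 604: h=4, bucket 4 empty -> new chain.
Insert 628: h=8, bucket 8 nonempty -> append to chain.
Insert 794: h=4, bucket 4 nonempty -> append to chain.
Insert 646: h=6, bucket 6 nonempty -> append to chain.
Insert 134: h=4, bucket 4 nonempty -> append to chain.
Final buckets:
0: -
1: -
2: -
3: 113
4: 604 -> 794 -> 134
5: -
6: 386 -> 646
7: -
8: 478 -> 628
9: 379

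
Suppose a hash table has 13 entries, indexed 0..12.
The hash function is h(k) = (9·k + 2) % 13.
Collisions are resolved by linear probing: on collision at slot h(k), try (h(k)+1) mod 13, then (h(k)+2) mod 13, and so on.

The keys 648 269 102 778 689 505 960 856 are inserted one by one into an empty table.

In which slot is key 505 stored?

0

648 hashes to 10; slot 10 is free → place at 10.
269 hashes to 5; slot 5 is free → place at 5.
102 hashes to 10; 10 taken → place at 11.
778 hashes to 10; 10,11 taken → place at 12.
689 hashes to 2; slot 2 is free → place at 2.
505 hashes to 10; 10,11,12 taken → place at 0.
960 hashes to 10; 10,11,12,0 taken → place at 1.
856 hashes to 10; 10,11,12,0,1,2 taken → place at 3.
Table: [505, 960, 689, 856, -, 269, -, -, -, -, 648, 102, 778]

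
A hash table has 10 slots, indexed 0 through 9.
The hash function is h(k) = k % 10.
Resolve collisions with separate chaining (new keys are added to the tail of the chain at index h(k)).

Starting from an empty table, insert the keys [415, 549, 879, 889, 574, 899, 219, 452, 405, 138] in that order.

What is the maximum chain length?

5

415 → bucket 5
549 → bucket 9
879 → bucket 9 (collision)
889 → bucket 9 (collision)
574 → bucket 4
899 → bucket 9 (collision)
219 → bucket 9 (collision)
452 → bucket 2
405 → bucket 5 (collision)
138 → bucket 8
Final buckets:
0: -
1: -
2: 452
3: -
4: 574
5: 415 -> 405
6: -
7: -
8: 138
9: 549 -> 879 -> 889 -> 899 -> 219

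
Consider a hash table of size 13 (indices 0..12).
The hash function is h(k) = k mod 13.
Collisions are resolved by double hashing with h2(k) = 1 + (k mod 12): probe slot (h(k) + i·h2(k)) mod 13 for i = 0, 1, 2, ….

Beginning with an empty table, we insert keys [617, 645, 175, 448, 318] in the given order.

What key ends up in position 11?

448

617 hashes to 6; slot 6 is free => place at 6.
645 hashes to 8; slot 8 is free => place at 8.
175 hashes to 6, h2=8; 6 taken => place at 1.
448 hashes to 6, h2=5; 6 taken => place at 11.
318 hashes to 6, h2=7; 6 taken => place at 0.
Table: [318, 175, -, -, -, -, 617, -, 645, -, -, 448, -]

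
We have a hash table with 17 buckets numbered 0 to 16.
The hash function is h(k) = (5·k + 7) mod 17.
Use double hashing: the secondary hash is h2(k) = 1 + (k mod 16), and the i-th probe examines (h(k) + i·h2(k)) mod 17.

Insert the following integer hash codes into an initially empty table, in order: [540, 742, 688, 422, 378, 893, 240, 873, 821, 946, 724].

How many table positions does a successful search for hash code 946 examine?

Insert 540: h=4, slot 4 empty => index 4.
Insert 742: h=11, slot 11 empty => index 11.
Insert 688: h=13, slot 13 empty => index 13.
Insert 422: h=9, slot 9 empty => index 9.
Insert 378: h=10, slot 10 empty => index 10.
Insert 893: h=1, slot 1 empty => index 1.
Insert 240: h=0, slot 0 empty => index 0.
Insert 873: h=3, slot 3 empty => index 3.
Insert 821: h=15, slot 15 empty => index 15.
Insert 946: h=11, h2=3, slot 11 occupied => index 14.
Insert 724: h=6, slot 6 empty => index 6.
Table: [240, 893, _, 873, 540, _, 724, _, _, 422, 378, 742, _, 688, 946, 821, _]
Lookup 946: h=11, h2=3, probe 11,14 → found at 14.

2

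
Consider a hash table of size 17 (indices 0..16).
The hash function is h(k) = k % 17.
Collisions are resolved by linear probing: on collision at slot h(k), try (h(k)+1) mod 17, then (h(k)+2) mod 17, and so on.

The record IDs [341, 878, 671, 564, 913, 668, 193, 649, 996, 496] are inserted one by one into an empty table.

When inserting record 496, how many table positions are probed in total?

341 hashes to 1; slot 1 is free => place at 1.
878 hashes to 11; slot 11 is free => place at 11.
671 hashes to 8; slot 8 is free => place at 8.
564 hashes to 3; slot 3 is free => place at 3.
913 hashes to 12; slot 12 is free => place at 12.
668 hashes to 5; slot 5 is free => place at 5.
193 hashes to 6; slot 6 is free => place at 6.
649 hashes to 3; 3 taken => place at 4.
996 hashes to 10; slot 10 is free => place at 10.
496 hashes to 3; 3,4,5,6 taken => place at 7.
Table: [., 341, ., 564, 649, 668, 193, 496, 671, ., 996, 878, 913, ., ., ., .]

5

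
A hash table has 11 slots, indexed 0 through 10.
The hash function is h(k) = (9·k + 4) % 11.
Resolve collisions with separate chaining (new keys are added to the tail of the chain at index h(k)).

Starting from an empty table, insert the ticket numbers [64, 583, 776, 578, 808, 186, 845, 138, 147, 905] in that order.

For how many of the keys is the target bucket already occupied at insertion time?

64 -> bucket 8
583 -> bucket 4
776 -> bucket 3
578 -> bucket 3 (collision)
808 -> bucket 5
186 -> bucket 6
845 -> bucket 8 (collision)
138 -> bucket 3 (collision)
147 -> bucket 7
905 -> bucket 9
Final buckets:
0: -
1: -
2: -
3: 776 -> 578 -> 138
4: 583
5: 808
6: 186
7: 147
8: 64 -> 845
9: 905
10: -

3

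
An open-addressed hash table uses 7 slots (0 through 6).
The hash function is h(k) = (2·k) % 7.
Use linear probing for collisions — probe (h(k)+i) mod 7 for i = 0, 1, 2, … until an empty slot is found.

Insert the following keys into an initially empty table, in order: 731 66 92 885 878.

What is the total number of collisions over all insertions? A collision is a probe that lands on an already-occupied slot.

731: h=6 => slot 6
66: h=6, probe 6,0 => slot 0
92: h=2 => slot 2
885: h=6, probe 6,0,1 => slot 1
878: h=6, probe 6,0,1,2,3 => slot 3
Table: [66, 885, 92, 878, _, _, 731]

7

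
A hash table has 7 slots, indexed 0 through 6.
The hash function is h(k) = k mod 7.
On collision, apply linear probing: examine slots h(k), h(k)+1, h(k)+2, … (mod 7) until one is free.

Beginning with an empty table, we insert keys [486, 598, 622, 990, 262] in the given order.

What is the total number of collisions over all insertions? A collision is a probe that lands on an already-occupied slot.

7

486 hashes to 3; slot 3 is free => place at 3.
598 hashes to 3; 3 taken => place at 4.
622 hashes to 6; slot 6 is free => place at 6.
990 hashes to 3; 3,4 taken => place at 5.
262 hashes to 3; 3,4,5,6 taken => place at 0.
Table: [262, ., ., 486, 598, 990, 622]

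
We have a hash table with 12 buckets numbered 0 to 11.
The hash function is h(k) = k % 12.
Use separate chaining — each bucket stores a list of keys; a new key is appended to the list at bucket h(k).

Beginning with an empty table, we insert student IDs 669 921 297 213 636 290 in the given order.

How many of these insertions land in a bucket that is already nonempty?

669 → bucket 9
921 → bucket 9 (collision)
297 → bucket 9 (collision)
213 → bucket 9 (collision)
636 → bucket 0
290 → bucket 2
Final buckets:
0: 636
1: ∅
2: 290
3: ∅
4: ∅
5: ∅
6: ∅
7: ∅
8: ∅
9: 669 -> 921 -> 297 -> 213
10: ∅
11: ∅

3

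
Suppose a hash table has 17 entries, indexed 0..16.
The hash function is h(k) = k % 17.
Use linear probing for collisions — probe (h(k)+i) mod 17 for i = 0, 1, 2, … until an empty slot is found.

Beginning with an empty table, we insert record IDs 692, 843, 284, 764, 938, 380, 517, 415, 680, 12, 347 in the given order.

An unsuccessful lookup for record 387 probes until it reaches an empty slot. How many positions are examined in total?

3

692: h=12 -> slot 12
843: h=10 -> slot 10
284: h=12, probe 12,13 -> slot 13
764: h=16 -> slot 16
938: h=3 -> slot 3
380: h=6 -> slot 6
517: h=7 -> slot 7
415: h=7, probe 7,8 -> slot 8
680: h=0 -> slot 0
12: h=12, probe 12,13,14 -> slot 14
347: h=7, probe 7,8,9 -> slot 9
Table: [680, -, -, 938, -, -, 380, 517, 415, 347, 843, -, 692, 284, 12, -, 764]
Lookup 387: h=13, probe 13,14,15 → slot 15 empty, not found.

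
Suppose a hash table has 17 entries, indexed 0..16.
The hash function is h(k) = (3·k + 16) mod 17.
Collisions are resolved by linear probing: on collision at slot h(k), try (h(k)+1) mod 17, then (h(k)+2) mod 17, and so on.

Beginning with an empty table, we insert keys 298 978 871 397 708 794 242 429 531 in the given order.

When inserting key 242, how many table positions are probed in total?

298: h=9 → slot 9
978: h=9, probe 9,10 → slot 10
871: h=11 → slot 11
397: h=0 → slot 0
708: h=15 → slot 15
794: h=1 → slot 1
242: h=11, probe 11,12 → slot 12
429: h=11, probe 11,12,13 → slot 13
531: h=11, probe 11,12,13,14 → slot 14
Table: [397, 794, ∅, ∅, ∅, ∅, ∅, ∅, ∅, 298, 978, 871, 242, 429, 531, 708, ∅]

2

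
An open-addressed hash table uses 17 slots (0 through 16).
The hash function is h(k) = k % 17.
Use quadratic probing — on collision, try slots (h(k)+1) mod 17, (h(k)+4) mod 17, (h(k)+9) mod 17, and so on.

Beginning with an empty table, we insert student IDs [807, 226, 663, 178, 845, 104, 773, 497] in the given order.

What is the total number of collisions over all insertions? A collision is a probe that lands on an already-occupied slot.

5

Insert 807: h=8, slot 8 empty -> index 8.
Insert 226: h=5, slot 5 empty -> index 5.
Insert 663: h=0, slot 0 empty -> index 0.
Insert 178: h=8, slot 8 occupied -> index 9.
Insert 845: h=12, slot 12 empty -> index 12.
Insert 104: h=2, slot 2 empty -> index 2.
Insert 773: h=8, slots 8,9,12,0 occupied -> index 7.
Insert 497: h=4, slot 4 empty -> index 4.
Table: [663, _, 104, _, 497, 226, _, 773, 807, 178, _, _, 845, _, _, _, _]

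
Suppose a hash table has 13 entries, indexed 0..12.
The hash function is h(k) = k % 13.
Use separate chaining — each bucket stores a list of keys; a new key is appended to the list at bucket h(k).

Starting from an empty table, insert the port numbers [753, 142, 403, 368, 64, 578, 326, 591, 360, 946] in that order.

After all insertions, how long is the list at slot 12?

Insert 753: h=12, bucket 12 empty → new chain.
Insert 142: h=12, bucket 12 nonempty → append to chain.
Insert 403: h=0, bucket 0 empty → new chain.
Insert 368: h=4, bucket 4 empty → new chain.
Insert 64: h=12, bucket 12 nonempty → append to chain.
Insert 578: h=6, bucket 6 empty → new chain.
Insert 326: h=1, bucket 1 empty → new chain.
Insert 591: h=6, bucket 6 nonempty → append to chain.
Insert 360: h=9, bucket 9 empty → new chain.
Insert 946: h=10, bucket 10 empty → new chain.
Final buckets:
0: 403
1: 326
2: ∅
3: ∅
4: 368
5: ∅
6: 578 -> 591
7: ∅
8: ∅
9: 360
10: 946
11: ∅
12: 753 -> 142 -> 64

3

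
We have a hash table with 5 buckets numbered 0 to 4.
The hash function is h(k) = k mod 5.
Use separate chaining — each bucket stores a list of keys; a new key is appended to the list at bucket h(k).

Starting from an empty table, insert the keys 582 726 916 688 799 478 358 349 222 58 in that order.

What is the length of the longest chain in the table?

4

582 → bucket 2
726 → bucket 1
916 → bucket 1 (collision)
688 → bucket 3
799 → bucket 4
478 → bucket 3 (collision)
358 → bucket 3 (collision)
349 → bucket 4 (collision)
222 → bucket 2 (collision)
58 → bucket 3 (collision)
Final buckets:
0: ∅
1: 726 -> 916
2: 582 -> 222
3: 688 -> 478 -> 358 -> 58
4: 799 -> 349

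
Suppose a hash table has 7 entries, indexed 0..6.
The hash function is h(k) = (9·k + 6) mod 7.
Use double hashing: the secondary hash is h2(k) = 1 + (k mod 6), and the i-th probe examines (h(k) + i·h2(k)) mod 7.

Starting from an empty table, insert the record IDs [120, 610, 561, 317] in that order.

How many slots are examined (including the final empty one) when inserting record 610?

Insert 120: h=1, slot 1 empty -> index 1.
Insert 610: h=1, h2=5, slot 1 occupied -> index 6.
Insert 561: h=1, h2=4, slot 1 occupied -> index 5.
Insert 317: h=3, slot 3 empty -> index 3.
Table: [., 120, ., 317, ., 561, 610]

2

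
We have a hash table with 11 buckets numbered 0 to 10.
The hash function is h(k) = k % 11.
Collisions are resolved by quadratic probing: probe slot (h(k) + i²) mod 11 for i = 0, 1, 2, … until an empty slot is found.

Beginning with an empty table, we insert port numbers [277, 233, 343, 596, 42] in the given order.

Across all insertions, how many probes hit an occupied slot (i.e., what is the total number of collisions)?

Insert 277: h=2, slot 2 empty -> index 2.
Insert 233: h=2, slot 2 occupied -> index 3.
Insert 343: h=2, slots 2,3 occupied -> index 6.
Insert 596: h=2, slots 2,3,6 occupied -> index 0.
Insert 42: h=9, slot 9 empty -> index 9.
Table: [596, ., 277, 233, ., ., 343, ., ., 42, .]

6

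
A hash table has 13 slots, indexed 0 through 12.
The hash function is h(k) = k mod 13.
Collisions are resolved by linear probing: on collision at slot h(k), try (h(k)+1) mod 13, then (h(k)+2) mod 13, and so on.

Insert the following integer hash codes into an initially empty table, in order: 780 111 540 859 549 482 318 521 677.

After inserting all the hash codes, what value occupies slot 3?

Insert 780: h=0, slot 0 empty → index 0.
Insert 111: h=7, slot 7 empty → index 7.
Insert 540: h=7, slot 7 occupied → index 8.
Insert 859: h=1, slot 1 empty → index 1.
Insert 549: h=3, slot 3 empty → index 3.
Insert 482: h=1, slot 1 occupied → index 2.
Insert 318: h=6, slot 6 empty → index 6.
Insert 521: h=1, slots 1,2,3 occupied → index 4.
Insert 677: h=1, slots 1,2,3,4 occupied → index 5.
Table: [780, 859, 482, 549, 521, 677, 318, 111, 540, _, _, _, _]

549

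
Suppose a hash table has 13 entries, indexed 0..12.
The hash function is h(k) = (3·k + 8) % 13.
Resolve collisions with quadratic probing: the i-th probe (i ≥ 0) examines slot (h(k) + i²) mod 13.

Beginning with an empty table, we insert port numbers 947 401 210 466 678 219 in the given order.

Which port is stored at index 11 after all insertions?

947: h=2 → slot 2
401: h=2, probe 2,3 → slot 3
210: h=1 → slot 1
466: h=2, probe 2,3,6 → slot 6
678: h=1, probe 1,2,5 → slot 5
219: h=2, probe 2,3,6,11 → slot 11
Table: [., 210, 947, 401, ., 678, 466, ., ., ., ., 219, .]

219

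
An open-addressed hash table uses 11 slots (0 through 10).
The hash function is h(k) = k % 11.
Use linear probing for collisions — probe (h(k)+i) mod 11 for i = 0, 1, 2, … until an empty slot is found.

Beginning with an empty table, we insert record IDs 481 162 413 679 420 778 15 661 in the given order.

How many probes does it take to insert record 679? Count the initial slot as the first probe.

Insert 481: h=8, slot 8 empty → index 8.
Insert 162: h=8, slot 8 occupied → index 9.
Insert 413: h=6, slot 6 empty → index 6.
Insert 679: h=8, slots 8,9 occupied → index 10.
Insert 420: h=2, slot 2 empty → index 2.
Insert 778: h=8, slots 8,9,10 occupied → index 0.
Insert 15: h=4, slot 4 empty → index 4.
Insert 661: h=1, slot 1 empty → index 1.
Table: [778, 661, 420, _, 15, _, 413, _, 481, 162, 679]

3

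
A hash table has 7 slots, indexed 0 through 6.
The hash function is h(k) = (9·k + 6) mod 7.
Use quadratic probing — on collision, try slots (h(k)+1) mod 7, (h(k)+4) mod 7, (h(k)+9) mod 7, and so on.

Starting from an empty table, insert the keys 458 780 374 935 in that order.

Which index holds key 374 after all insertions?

2

458: h=5 → slot 5
780: h=5, probe 5,6 → slot 6
374: h=5, probe 5,6,2 → slot 2
935: h=0 → slot 0
Table: [935, -, 374, -, -, 458, 780]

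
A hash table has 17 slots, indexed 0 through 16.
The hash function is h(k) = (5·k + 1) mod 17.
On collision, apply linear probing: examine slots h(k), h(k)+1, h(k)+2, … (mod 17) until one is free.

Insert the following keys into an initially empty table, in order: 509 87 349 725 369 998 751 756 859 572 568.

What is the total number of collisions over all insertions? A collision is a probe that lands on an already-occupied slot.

509 hashes to 13; slot 13 is free => place at 13.
87 hashes to 11; slot 11 is free => place at 11.
349 hashes to 12; slot 12 is free => place at 12.
725 hashes to 5; slot 5 is free => place at 5.
369 hashes to 10; slot 10 is free => place at 10.
998 hashes to 10; 10,11,12,13 taken => place at 14.
751 hashes to 16; slot 16 is free => place at 16.
756 hashes to 7; slot 7 is free => place at 7.
859 hashes to 12; 12,13,14 taken => place at 15.
572 hashes to 5; 5 taken => place at 6.
568 hashes to 2; slot 2 is free => place at 2.
Table: [-, -, 568, -, -, 725, 572, 756, -, -, 369, 87, 349, 509, 998, 859, 751]

8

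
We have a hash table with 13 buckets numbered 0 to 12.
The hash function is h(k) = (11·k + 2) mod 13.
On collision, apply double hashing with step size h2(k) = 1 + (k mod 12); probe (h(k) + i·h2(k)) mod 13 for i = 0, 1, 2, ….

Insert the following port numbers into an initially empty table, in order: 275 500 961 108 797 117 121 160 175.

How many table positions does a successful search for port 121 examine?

2

275: h=11 -> slot 11
500: h=3 -> slot 3
961: h=4 -> slot 4
108: h=7 -> slot 7
797: h=7, h2=6, probe 7,0 -> slot 0
117: h=2 -> slot 2
121: h=7, h2=2, probe 7,9 -> slot 9
160: h=7, h2=5, probe 7,12 -> slot 12
175: h=3, h2=8, probe 3,11,6 -> slot 6
Table: [797, ., 117, 500, 961, ., 175, 108, ., 121, ., 275, 160]
Lookup 121: h=7, h2=2, probe 7,9 → found at 9.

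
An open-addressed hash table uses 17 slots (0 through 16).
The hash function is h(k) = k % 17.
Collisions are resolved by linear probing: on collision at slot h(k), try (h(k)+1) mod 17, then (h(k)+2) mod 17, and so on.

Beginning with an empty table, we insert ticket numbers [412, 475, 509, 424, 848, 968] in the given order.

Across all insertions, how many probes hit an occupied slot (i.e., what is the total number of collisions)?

Insert 412: h=4, slot 4 empty -> index 4.
Insert 475: h=16, slot 16 empty -> index 16.
Insert 509: h=16, slot 16 occupied -> index 0.
Insert 424: h=16, slots 16,0 occupied -> index 1.
Insert 848: h=15, slot 15 empty -> index 15.
Insert 968: h=16, slots 16,0,1 occupied -> index 2.
Table: [509, 424, 968, —, 412, —, —, —, —, —, —, —, —, —, —, 848, 475]

6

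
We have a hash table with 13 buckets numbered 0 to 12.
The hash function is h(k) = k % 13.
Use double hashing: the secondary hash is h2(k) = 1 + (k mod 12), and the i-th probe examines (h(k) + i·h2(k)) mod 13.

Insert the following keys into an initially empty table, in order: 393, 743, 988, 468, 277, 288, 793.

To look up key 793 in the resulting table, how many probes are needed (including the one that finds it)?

4

Insert 393: h=3, slot 3 empty => index 3.
Insert 743: h=2, slot 2 empty => index 2.
Insert 988: h=0, slot 0 empty => index 0.
Insert 468: h=0, h2=1, slot 0 occupied => index 1.
Insert 277: h=4, slot 4 empty => index 4.
Insert 288: h=2, h2=1, slots 2,3,4 occupied => index 5.
Insert 793: h=0, h2=2, slots 0,2,4 occupied => index 6.
Table: [988, 468, 743, 393, 277, 288, 793, _, _, _, _, _, _]
Lookup 793: h=0, h2=2, probe 0,2,4,6 → found at 6.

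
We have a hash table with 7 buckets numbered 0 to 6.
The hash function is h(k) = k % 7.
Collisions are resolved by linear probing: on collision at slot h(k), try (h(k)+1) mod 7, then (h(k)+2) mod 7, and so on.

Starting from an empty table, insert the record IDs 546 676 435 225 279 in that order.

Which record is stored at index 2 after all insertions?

546: h=0 => slot 0
676: h=4 => slot 4
435: h=1 => slot 1
225: h=1, probe 1,2 => slot 2
279: h=6 => slot 6
Table: [546, 435, 225, -, 676, -, 279]

225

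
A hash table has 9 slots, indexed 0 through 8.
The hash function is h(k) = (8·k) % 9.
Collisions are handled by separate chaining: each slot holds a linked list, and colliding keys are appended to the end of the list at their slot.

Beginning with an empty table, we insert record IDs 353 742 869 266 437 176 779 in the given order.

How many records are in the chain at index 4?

Insert 353: h=7, bucket 7 empty → new chain.
Insert 742: h=5, bucket 5 empty → new chain.
Insert 869: h=4, bucket 4 empty → new chain.
Insert 266: h=4, bucket 4 nonempty → append to chain.
Insert 437: h=4, bucket 4 nonempty → append to chain.
Insert 176: h=4, bucket 4 nonempty → append to chain.
Insert 779: h=4, bucket 4 nonempty → append to chain.
Final buckets:
0: -
1: -
2: -
3: -
4: 869 -> 266 -> 437 -> 176 -> 779
5: 742
6: -
7: 353
8: -

5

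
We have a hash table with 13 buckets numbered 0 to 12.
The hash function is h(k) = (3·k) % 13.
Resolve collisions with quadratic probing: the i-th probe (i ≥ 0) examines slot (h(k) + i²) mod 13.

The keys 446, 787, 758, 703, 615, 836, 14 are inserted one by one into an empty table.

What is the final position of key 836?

11

446: h=12 -> slot 12
787: h=8 -> slot 8
758: h=12, probe 12,0 -> slot 0
703: h=3 -> slot 3
615: h=12, probe 12,0,3,8,2 -> slot 2
836: h=12, probe 12,0,3,8,2,11 -> slot 11
14: h=3, probe 3,4 -> slot 4
Table: [758, ., 615, 703, 14, ., ., ., 787, ., ., 836, 446]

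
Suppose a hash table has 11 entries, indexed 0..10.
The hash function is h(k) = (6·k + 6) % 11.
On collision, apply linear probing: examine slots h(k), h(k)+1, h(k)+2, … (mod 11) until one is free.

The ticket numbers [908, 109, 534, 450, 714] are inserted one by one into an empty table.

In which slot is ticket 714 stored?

2

Insert 908: h=9, slot 9 empty -> index 9.
Insert 109: h=0, slot 0 empty -> index 0.
Insert 534: h=9, slot 9 occupied -> index 10.
Insert 450: h=0, slot 0 occupied -> index 1.
Insert 714: h=0, slots 0,1 occupied -> index 2.
Table: [109, 450, 714, ∅, ∅, ∅, ∅, ∅, ∅, 908, 534]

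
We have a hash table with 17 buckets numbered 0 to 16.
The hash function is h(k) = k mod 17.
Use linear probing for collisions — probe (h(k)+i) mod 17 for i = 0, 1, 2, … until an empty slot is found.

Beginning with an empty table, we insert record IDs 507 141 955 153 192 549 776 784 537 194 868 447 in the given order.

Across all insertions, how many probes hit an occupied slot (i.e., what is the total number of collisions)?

507 hashes to 14; slot 14 is free -> place at 14.
141 hashes to 5; slot 5 is free -> place at 5.
955 hashes to 3; slot 3 is free -> place at 3.
153 hashes to 0; slot 0 is free -> place at 0.
192 hashes to 5; 5 taken -> place at 6.
549 hashes to 5; 5,6 taken -> place at 7.
776 hashes to 11; slot 11 is free -> place at 11.
784 hashes to 2; slot 2 is free -> place at 2.
537 hashes to 10; slot 10 is free -> place at 10.
194 hashes to 7; 7 taken -> place at 8.
868 hashes to 1; slot 1 is free -> place at 1.
447 hashes to 5; 5,6,7,8 taken -> place at 9.
Table: [153, 868, 784, 955, -, 141, 192, 549, 194, 447, 537, 776, -, -, 507, -, -]

8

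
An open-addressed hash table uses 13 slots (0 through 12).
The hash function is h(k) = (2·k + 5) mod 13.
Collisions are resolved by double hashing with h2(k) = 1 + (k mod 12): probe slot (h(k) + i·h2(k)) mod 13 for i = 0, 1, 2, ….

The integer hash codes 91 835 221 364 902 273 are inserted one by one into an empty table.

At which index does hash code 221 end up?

4

91: h=5 -> slot 5
835: h=11 -> slot 11
221: h=5, h2=6, probe 5,11,4 -> slot 4
364: h=5, h2=5, probe 5,10 -> slot 10
902: h=2 -> slot 2
273: h=5, h2=10, probe 5,2,12 -> slot 12
Table: [∅, ∅, 902, ∅, 221, 91, ∅, ∅, ∅, ∅, 364, 835, 273]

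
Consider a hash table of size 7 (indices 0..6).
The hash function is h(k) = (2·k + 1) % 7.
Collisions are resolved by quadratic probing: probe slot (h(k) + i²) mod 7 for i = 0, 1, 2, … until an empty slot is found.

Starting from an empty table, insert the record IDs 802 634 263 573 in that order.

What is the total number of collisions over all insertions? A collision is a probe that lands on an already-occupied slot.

4

802 hashes to 2; slot 2 is free => place at 2.
634 hashes to 2; 2 taken => place at 3.
263 hashes to 2; 2,3 taken => place at 6.
573 hashes to 6; 6 taken => place at 0.
Table: [573, —, 802, 634, —, —, 263]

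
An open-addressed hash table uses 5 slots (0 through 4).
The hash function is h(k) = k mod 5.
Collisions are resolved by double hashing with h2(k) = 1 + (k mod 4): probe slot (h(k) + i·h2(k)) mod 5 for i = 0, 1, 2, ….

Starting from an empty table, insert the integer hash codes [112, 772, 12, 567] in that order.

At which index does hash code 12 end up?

Insert 112: h=2, slot 2 empty -> index 2.
Insert 772: h=2, h2=1, slot 2 occupied -> index 3.
Insert 12: h=2, h2=1, slots 2,3 occupied -> index 4.
Insert 567: h=2, h2=4, slot 2 occupied -> index 1.
Table: [∅, 567, 112, 772, 12]

4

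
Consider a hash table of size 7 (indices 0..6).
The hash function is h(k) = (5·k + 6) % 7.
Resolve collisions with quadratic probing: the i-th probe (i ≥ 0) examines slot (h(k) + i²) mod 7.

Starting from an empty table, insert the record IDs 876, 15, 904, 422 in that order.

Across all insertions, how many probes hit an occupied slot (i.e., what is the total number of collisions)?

876: h=4 → slot 4
15: h=4, probe 4,5 → slot 5
904: h=4, probe 4,5,1 → slot 1
422: h=2 → slot 2
Table: [., 904, 422, ., 876, 15, .]

3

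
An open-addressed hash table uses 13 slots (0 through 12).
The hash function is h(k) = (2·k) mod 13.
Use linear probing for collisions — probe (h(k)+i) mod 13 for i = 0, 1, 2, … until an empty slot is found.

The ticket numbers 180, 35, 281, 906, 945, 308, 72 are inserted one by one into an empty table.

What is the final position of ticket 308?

Insert 180: h=9, slot 9 empty => index 9.
Insert 35: h=5, slot 5 empty => index 5.
Insert 281: h=3, slot 3 empty => index 3.
Insert 906: h=5, slot 5 occupied => index 6.
Insert 945: h=5, slots 5,6 occupied => index 7.
Insert 308: h=5, slots 5,6,7 occupied => index 8.
Insert 72: h=1, slot 1 empty => index 1.
Table: [-, 72, -, 281, -, 35, 906, 945, 308, 180, -, -, -]

8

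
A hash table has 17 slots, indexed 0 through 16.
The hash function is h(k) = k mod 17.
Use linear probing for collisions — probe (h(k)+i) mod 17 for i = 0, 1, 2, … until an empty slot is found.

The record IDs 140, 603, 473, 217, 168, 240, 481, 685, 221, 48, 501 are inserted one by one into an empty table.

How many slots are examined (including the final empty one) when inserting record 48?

Insert 140: h=4, slot 4 empty -> index 4.
Insert 603: h=8, slot 8 empty -> index 8.
Insert 473: h=14, slot 14 empty -> index 14.
Insert 217: h=13, slot 13 empty -> index 13.
Insert 168: h=15, slot 15 empty -> index 15.
Insert 240: h=2, slot 2 empty -> index 2.
Insert 481: h=5, slot 5 empty -> index 5.
Insert 685: h=5, slot 5 occupied -> index 6.
Insert 221: h=0, slot 0 empty -> index 0.
Insert 48: h=14, slots 14,15 occupied -> index 16.
Insert 501: h=8, slot 8 occupied -> index 9.
Table: [221, -, 240, -, 140, 481, 685, -, 603, 501, -, -, -, 217, 473, 168, 48]

3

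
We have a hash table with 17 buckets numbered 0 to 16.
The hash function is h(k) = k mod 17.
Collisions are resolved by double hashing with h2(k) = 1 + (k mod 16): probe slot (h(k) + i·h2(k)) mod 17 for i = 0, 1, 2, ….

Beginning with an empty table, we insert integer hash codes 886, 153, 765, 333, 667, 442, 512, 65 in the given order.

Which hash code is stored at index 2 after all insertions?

886

886: h=2 -> slot 2
153: h=0 -> slot 0
765: h=0, h2=14, probe 0,14 -> slot 14
333: h=10 -> slot 10
667: h=4 -> slot 4
442: h=0, h2=11, probe 0,11 -> slot 11
512: h=2, h2=1, probe 2,3 -> slot 3
65: h=14, h2=2, probe 14,16 -> slot 16
Table: [153, -, 886, 512, 667, -, -, -, -, -, 333, 442, -, -, 765, -, 65]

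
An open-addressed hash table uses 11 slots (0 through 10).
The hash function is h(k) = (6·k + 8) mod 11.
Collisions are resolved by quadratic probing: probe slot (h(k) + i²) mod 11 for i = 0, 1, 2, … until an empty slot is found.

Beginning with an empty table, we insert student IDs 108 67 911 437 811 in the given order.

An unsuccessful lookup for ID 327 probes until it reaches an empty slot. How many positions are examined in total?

3

108 hashes to 7; slot 7 is free => place at 7.
67 hashes to 3; slot 3 is free => place at 3.
911 hashes to 7; 7 taken => place at 8.
437 hashes to 1; slot 1 is free => place at 1.
811 hashes to 1; 1 taken => place at 2.
Table: [-, 437, 811, 67, -, -, -, 108, 911, -, -]
Lookup 327: h=1, probe 1,2,5 → slot 5 empty, not found.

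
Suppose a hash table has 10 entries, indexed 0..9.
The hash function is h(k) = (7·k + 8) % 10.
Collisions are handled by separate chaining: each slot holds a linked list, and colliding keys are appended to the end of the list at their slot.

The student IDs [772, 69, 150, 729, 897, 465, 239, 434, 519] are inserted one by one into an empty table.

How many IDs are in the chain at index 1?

Insert 772: h=2, bucket 2 empty -> new chain.
Insert 69: h=1, bucket 1 empty -> new chain.
Insert 150: h=8, bucket 8 empty -> new chain.
Insert 729: h=1, bucket 1 nonempty -> append to chain.
Insert 897: h=7, bucket 7 empty -> new chain.
Insert 465: h=3, bucket 3 empty -> new chain.
Insert 239: h=1, bucket 1 nonempty -> append to chain.
Insert 434: h=6, bucket 6 empty -> new chain.
Insert 519: h=1, bucket 1 nonempty -> append to chain.
Final buckets:
0: _
1: 69 -> 729 -> 239 -> 519
2: 772
3: 465
4: _
5: _
6: 434
7: 897
8: 150
9: _

4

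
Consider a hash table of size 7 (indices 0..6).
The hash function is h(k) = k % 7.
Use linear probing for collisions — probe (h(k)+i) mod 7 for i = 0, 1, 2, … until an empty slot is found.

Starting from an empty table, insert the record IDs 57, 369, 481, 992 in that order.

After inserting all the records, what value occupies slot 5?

369

Insert 57: h=1, slot 1 empty → index 1.
Insert 369: h=5, slot 5 empty → index 5.
Insert 481: h=5, slot 5 occupied → index 6.
Insert 992: h=5, slots 5,6 occupied → index 0.
Table: [992, 57, ∅, ∅, ∅, 369, 481]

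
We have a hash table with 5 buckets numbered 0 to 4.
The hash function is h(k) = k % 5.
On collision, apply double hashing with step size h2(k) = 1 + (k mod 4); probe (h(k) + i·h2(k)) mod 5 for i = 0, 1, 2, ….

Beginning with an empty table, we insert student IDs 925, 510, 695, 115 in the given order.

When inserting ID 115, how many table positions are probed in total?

925 hashes to 0; slot 0 is free → place at 0.
510 hashes to 0, h2=3; 0 taken → place at 3.
695 hashes to 0, h2=4; 0 taken → place at 4.
115 hashes to 0, h2=4; 0,4,3 taken → place at 2.
Table: [925, ∅, 115, 510, 695]

4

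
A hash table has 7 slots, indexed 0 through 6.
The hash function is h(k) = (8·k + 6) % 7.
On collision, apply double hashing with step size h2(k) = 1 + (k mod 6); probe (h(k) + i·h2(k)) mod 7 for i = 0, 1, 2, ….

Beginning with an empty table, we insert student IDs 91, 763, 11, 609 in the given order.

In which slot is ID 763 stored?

Insert 91: h=6, slot 6 empty => index 6.
Insert 763: h=6, h2=2, slot 6 occupied => index 1.
Insert 11: h=3, slot 3 empty => index 3.
Insert 609: h=6, h2=4, slots 6,3 occupied => index 0.
Table: [609, 763, _, 11, _, _, 91]

1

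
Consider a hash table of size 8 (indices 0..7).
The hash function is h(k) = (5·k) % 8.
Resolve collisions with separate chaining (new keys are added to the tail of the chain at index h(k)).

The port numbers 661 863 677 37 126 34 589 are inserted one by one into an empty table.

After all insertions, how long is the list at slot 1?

Insert 661: h=1, bucket 1 empty → new chain.
Insert 863: h=3, bucket 3 empty → new chain.
Insert 677: h=1, bucket 1 nonempty → append to chain.
Insert 37: h=1, bucket 1 nonempty → append to chain.
Insert 126: h=6, bucket 6 empty → new chain.
Insert 34: h=2, bucket 2 empty → new chain.
Insert 589: h=1, bucket 1 nonempty → append to chain.
Final buckets:
0: —
1: 661 -> 677 -> 37 -> 589
2: 34
3: 863
4: —
5: —
6: 126
7: —

4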